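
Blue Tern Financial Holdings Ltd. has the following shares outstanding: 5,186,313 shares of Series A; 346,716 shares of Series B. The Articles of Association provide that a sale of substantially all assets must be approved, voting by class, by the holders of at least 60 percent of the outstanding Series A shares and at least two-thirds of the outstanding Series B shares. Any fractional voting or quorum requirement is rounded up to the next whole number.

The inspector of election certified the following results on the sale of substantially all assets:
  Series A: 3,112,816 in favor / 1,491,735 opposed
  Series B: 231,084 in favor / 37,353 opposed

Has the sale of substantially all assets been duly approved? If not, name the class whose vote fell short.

Series A: 3/5 of 5186313 = 3111787.80, rounded up to 3111788; 3,111,788 required, 3,112,816 in favor — approved.
Series B: 2/3 of 346716 = 231144; 231,144 required, 231,084 in favor — not approved.

Not approved — the Series B shares did not give the required vote.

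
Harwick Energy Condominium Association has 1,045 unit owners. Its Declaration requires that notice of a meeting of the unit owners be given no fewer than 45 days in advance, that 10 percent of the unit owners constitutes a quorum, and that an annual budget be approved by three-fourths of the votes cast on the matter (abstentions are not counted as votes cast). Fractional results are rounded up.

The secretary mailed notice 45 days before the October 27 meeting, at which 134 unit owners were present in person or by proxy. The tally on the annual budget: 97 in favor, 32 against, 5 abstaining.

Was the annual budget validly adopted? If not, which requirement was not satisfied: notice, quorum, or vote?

Valid — all requirements satisfied.

Notice: 45 days given; 45 required. Satisfied.
Quorum: 10% of 1,045 = 104.50, rounded up to 105; 134 present. Satisfied.
Vote: requires three-fourths of the votes cast (134 − 5 abstaining = 129); 3/4 of 129 = 96.75, rounded up to 97, so 97 needed; 97 in favor. Satisfied.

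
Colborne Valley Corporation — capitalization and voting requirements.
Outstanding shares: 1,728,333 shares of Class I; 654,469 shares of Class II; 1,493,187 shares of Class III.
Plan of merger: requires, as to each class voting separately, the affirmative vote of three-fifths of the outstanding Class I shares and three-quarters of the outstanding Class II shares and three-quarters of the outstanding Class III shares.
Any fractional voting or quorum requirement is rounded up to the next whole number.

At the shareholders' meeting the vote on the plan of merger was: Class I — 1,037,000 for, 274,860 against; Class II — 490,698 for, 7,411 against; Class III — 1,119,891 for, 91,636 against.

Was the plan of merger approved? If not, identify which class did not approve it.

Not approved — the Class II shares did not give the required vote.

Class I: 3/5 of 1728333 = 1036999.80, rounded up to 1037000; 1,037,000 required, 1,037,000 in favor — approved.
Class II: 3/4 of 654469 = 490851.75, rounded up to 490852; 490,852 required, 490,698 in favor — not approved.
Class III: 3/4 of 1493187 = 1119890.25, rounded up to 1119891; 1,119,891 required, 1,119,891 in favor — approved.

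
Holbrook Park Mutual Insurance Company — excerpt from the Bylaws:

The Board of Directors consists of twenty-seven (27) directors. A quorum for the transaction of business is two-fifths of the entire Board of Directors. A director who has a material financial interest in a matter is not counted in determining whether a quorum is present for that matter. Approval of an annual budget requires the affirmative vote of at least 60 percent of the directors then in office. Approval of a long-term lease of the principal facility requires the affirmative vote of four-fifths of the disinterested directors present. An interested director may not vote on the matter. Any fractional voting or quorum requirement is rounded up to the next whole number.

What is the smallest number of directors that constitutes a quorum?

2/5 of 27 = 10.80, rounded up to 11.

11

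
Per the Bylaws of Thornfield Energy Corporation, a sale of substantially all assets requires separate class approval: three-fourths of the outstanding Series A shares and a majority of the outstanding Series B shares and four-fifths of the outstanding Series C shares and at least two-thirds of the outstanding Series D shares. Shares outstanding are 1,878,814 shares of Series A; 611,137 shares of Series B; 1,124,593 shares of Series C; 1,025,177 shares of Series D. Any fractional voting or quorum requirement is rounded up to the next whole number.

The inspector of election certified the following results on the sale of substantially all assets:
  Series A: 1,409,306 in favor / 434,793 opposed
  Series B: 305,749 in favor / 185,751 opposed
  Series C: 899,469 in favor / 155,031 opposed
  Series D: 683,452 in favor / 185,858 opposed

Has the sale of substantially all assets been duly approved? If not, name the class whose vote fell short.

Not approved — the Series C shares did not give the required vote.

Series A: 3/4 of 1878814 = 1409110.50, rounded up to 1409111; 1,409,111 required, 1,409,306 in favor — approved.
Series B: a majority of 611137 is 305569; 305,569 required, 305,749 in favor — approved.
Series C: 4/5 of 1124593 = 899674.40, rounded up to 899675; 899,675 required, 899,469 in favor — not approved.
Series D: 2/3 of 1025177 = 683451.33, rounded up to 683452; 683,452 required, 683,452 in favor — approved.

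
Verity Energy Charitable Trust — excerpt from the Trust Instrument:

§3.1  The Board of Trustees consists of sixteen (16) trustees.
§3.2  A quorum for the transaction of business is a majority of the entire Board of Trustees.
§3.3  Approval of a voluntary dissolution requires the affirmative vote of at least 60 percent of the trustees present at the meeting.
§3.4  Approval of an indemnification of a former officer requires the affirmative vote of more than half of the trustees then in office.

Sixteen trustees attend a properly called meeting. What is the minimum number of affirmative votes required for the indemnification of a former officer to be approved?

9

The indemnification of a former officer requires a majority of the trustees then in office (16).
A majority of 16 is 9.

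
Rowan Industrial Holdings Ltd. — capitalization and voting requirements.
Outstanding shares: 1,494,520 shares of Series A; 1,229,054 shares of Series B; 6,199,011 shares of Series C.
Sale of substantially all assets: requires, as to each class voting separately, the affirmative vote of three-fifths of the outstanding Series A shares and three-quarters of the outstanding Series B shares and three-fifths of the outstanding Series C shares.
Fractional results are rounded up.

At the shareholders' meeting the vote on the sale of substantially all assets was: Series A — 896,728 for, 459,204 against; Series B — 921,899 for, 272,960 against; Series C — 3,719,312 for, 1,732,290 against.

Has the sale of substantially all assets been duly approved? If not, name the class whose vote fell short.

Series A: 3/5 of 1494520 = 896712; 896,712 required, 896,728 in favor — approved.
Series B: 3/4 of 1229054 = 921790.50, rounded up to 921791; 921,791 required, 921,899 in favor — approved.
Series C: 3/5 of 6199011 = 3719406.60, rounded up to 3719407; 3,719,407 required, 3,719,312 in favor — not approved.

Not approved — the Series C shares did not give the required vote.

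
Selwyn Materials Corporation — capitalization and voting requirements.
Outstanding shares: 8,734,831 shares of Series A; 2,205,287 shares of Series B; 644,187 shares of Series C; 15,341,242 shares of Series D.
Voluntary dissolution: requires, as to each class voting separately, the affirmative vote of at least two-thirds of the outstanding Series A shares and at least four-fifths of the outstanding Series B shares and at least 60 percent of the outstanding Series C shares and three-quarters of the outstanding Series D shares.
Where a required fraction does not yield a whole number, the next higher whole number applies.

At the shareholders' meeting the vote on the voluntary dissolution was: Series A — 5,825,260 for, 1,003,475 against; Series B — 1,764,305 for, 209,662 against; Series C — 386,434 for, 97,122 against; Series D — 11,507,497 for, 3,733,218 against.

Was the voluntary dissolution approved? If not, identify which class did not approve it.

Series A: 2/3 of 8734831 = 5823220.67, rounded up to 5823221; 5,823,221 required, 5,825,260 in favor — approved.
Series B: 4/5 of 2205287 = 1764229.60, rounded up to 1764230; 1,764,230 required, 1,764,305 in favor — approved.
Series C: 3/5 of 644187 = 386512.20, rounded up to 386513; 386,513 required, 386,434 in favor — not approved.
Series D: 3/4 of 15341242 = 11505931.50, rounded up to 11505932; 11,505,932 required, 11,507,497 in favor — approved.

Not approved — the Series C shares did not give the required vote.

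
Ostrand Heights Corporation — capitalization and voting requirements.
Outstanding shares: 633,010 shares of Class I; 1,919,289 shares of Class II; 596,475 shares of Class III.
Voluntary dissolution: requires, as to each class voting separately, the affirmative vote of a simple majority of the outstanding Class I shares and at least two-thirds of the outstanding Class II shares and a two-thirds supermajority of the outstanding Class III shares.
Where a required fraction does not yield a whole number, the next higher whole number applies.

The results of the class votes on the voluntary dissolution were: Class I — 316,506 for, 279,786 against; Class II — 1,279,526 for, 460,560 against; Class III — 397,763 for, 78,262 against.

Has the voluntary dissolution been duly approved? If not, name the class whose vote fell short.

Approved — every class gave the required vote.

Class I: a majority of 633010 is 316506; 316,506 required, 316,506 in favor — approved.
Class II: 2/3 of 1919289 = 1279526; 1,279,526 required, 1,279,526 in favor — approved.
Class III: 2/3 of 596475 = 397650; 397,650 required, 397,763 in favor — approved.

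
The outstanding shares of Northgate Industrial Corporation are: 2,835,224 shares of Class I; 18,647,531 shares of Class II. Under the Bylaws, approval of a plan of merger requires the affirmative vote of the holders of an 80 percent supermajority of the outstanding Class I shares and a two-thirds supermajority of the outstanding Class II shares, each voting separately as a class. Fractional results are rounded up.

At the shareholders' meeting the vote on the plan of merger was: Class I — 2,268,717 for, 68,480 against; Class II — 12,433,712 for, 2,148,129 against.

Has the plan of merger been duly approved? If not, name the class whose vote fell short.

Class I: 4/5 of 2835224 = 2268179.20, rounded up to 2268180; 2,268,180 required, 2,268,717 in favor — approved.
Class II: 2/3 of 18647531 = 12431687.33, rounded up to 12431688; 12,431,688 required, 12,433,712 in favor — approved.

Approved — every class gave the required vote.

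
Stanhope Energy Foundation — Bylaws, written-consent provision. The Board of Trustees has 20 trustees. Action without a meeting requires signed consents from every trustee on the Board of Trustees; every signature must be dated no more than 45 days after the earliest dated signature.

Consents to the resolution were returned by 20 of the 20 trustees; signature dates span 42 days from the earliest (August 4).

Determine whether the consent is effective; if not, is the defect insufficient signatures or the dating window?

Effective — both the signature and dating-window requirements are satisfied.

Signatures required: all of 20 — unanimous means all 20, so 20 needed; 20 signed. Sufficient.
Dating window: the latest signature is 42 days after the earliest; the limit is 45 days. Within the window.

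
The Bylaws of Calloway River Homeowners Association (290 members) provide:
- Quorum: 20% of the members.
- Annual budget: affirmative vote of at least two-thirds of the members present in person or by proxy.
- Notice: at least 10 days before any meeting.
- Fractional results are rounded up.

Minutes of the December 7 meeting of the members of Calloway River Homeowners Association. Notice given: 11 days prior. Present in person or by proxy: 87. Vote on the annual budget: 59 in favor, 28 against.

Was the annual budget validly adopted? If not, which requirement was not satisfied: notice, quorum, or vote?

Valid — all requirements satisfied.

Notice: 11 days given; 10 required. Satisfied.
Quorum: 20% of 290 = 58; 87 present. Satisfied.
Vote: requires two-thirds of those present (87); 2/3 of 87 = 58, so 58 needed; 59 in favor. Satisfied.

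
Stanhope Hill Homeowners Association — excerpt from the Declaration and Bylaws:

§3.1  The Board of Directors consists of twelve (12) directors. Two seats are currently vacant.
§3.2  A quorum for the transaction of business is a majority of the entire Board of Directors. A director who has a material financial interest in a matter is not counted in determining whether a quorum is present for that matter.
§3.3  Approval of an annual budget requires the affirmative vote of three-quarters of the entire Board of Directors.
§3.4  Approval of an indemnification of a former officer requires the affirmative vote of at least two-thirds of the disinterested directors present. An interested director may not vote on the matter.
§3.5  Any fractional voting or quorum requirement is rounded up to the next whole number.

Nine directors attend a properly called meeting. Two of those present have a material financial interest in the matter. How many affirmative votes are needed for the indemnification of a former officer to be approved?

The indemnification of a former officer requires two-thirds of the disinterested directors present (9 − 2 = 7).
2/3 of 7 = 4.67, rounded up to 5.

5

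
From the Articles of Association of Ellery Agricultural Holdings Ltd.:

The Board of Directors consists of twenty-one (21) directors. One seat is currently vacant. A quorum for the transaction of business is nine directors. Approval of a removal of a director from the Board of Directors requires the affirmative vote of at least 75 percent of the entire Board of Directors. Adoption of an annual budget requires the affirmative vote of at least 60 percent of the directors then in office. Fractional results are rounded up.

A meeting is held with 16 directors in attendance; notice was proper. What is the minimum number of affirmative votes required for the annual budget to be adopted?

12

The annual budget requires three-fifths of the directors then in office (20).
3/5 of 20 = 12.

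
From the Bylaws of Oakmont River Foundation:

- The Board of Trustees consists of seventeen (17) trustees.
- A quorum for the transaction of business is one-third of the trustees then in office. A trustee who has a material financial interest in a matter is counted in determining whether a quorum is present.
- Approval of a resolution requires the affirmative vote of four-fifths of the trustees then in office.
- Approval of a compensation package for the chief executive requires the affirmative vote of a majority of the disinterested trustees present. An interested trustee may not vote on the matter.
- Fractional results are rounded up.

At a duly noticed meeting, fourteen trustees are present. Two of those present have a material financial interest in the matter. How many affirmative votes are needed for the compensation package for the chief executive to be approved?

The compensation package for the chief executive requires a majority of the disinterested trustees present (14 − 2 = 12).
A majority of 12 is 7.

7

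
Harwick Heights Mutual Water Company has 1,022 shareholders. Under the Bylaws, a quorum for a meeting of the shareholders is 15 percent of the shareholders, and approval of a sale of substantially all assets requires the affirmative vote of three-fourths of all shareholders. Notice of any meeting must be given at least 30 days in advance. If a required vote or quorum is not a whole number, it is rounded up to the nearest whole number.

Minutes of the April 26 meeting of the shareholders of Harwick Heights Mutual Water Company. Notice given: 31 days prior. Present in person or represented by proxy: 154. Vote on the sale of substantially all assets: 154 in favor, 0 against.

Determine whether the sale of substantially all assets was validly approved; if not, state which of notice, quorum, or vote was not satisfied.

Invalid — vote requirement not satisfied.

Notice: 31 days given; 30 required. Satisfied.
Quorum: 15% of 1,022 = 153.30, rounded up to 154; 154 present. Satisfied.
Vote: requires three-fourths of all shareholders (1,022); 3/4 of 1022 = 766.50, rounded up to 767, so 767 needed; 154 in favor. Not satisfied.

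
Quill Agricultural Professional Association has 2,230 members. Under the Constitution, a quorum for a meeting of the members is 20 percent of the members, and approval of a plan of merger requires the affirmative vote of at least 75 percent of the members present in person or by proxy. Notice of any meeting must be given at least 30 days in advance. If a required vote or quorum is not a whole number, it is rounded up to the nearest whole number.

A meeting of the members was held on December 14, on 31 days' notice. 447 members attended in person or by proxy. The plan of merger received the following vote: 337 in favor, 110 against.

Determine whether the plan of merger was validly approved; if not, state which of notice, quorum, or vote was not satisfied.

Notice: 31 days given; 30 required. Satisfied.
Quorum: 20% of 2,230 = 446; 447 present. Satisfied.
Vote: requires three-fourths of those present (447); 3/4 of 447 = 335.25, rounded up to 336, so 336 needed; 337 in favor. Satisfied.

Valid — all requirements satisfied.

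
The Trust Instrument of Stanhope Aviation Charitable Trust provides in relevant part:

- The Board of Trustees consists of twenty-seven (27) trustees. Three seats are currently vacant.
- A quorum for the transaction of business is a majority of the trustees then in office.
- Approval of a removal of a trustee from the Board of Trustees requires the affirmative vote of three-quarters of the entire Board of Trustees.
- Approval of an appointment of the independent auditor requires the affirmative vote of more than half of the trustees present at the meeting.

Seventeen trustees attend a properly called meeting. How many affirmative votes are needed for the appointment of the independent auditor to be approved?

9

The appointment of the independent auditor requires a majority of the trustees present (17).
A majority of 17 is 9.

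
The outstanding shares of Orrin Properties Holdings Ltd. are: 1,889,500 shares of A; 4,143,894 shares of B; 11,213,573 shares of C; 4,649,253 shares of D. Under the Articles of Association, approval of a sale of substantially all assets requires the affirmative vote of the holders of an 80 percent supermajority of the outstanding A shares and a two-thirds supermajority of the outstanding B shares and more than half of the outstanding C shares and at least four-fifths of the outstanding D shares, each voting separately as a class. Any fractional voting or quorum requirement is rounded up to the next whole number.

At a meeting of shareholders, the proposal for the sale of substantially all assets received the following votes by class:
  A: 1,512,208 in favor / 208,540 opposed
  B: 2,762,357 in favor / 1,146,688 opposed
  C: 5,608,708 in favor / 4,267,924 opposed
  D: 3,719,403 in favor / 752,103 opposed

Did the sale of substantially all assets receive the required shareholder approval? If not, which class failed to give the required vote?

Not approved — the B shares did not give the required vote.

A: 4/5 of 1889500 = 1511600; 1,511,600 required, 1,512,208 in favor — approved.
B: 2/3 of 4143894 = 2762596; 2,762,596 required, 2,762,357 in favor — not approved.
C: a majority of 11213573 is 5606787; 5,606,787 required, 5,608,708 in favor — approved.
D: 4/5 of 4649253 = 3719402.40, rounded up to 3719403; 3,719,403 required, 3,719,403 in favor — approved.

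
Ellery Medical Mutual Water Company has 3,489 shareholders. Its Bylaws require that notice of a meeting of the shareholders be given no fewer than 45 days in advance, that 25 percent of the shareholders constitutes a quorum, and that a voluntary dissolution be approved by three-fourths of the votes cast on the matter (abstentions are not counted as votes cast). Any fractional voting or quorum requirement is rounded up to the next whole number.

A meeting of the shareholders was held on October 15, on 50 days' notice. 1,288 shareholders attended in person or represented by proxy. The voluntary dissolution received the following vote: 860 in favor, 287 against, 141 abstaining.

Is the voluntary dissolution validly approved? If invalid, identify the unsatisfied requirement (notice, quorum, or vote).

Invalid — vote requirement not satisfied.

Notice: 50 days given; 45 required. Satisfied.
Quorum: 25% of 3,489 = 872.25, rounded up to 873; 1,288 present. Satisfied.
Vote: requires three-fourths of the votes cast (1,288 − 141 abstaining = 1,147); 3/4 of 1147 = 860.25, rounded up to 861, so 861 needed; 860 in favor. Not satisfied.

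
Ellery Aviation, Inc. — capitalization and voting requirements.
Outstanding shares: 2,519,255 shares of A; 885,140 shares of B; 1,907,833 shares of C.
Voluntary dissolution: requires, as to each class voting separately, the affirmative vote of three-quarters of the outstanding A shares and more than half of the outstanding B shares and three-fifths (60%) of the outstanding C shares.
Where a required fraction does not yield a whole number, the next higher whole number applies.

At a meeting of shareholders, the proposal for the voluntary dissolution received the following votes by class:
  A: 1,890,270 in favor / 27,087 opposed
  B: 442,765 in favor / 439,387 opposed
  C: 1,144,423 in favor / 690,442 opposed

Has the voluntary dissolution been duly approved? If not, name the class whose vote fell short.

Not approved — the C shares did not give the required vote.

A: 3/4 of 2519255 = 1889441.25, rounded up to 1889442; 1,889,442 required, 1,890,270 in favor — approved.
B: a majority of 885140 is 442571; 442,571 required, 442,765 in favor — approved.
C: 3/5 of 1907833 = 1144699.80, rounded up to 1144700; 1,144,700 required, 1,144,423 in favor — not approved.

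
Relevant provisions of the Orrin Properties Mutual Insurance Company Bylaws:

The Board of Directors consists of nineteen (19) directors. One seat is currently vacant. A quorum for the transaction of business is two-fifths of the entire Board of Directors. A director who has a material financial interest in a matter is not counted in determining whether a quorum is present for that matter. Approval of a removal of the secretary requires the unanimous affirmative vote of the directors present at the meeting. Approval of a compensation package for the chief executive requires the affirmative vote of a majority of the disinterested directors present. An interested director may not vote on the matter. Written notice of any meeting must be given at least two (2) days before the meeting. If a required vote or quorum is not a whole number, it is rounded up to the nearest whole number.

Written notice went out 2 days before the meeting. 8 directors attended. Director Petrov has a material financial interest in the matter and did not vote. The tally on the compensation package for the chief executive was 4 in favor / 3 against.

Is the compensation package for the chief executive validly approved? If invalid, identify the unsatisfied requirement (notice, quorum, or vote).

Invalid — quorum requirement not satisfied.

Notice: 2 days given; 2 required (2 ≥ 2). Satisfied.
Quorum: 8 present, but the 1 interested director does not count, leaving 7. Quorum is 8. Not satisfied.
Vote: the compensation package for the chief executive requires a majority of the disinterested directors present (8 − 1 = 7). A majority of 7 is 4, so 4 affirmative votes are needed; 4 voted in favor. Satisfied. (Moot — without a quorum no business can be validly transacted.)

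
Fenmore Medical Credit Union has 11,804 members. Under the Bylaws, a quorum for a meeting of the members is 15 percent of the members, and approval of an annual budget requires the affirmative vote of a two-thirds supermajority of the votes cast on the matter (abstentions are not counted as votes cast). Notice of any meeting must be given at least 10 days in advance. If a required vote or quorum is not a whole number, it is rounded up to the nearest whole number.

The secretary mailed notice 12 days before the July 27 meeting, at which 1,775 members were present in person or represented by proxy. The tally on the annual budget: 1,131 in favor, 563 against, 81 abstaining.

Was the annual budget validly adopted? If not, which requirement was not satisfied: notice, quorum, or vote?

Notice: 12 days given; 10 required. Satisfied.
Quorum: 15% of 11,804 = 1,770.60, rounded up to 1,771; 1,775 present. Satisfied.
Vote: requires two-thirds of the votes cast (1,775 − 81 abstaining = 1,694); 2/3 of 1694 = 1129.33, rounded up to 1130, so 1,130 needed; 1,131 in favor. Satisfied.

Valid — all requirements satisfied.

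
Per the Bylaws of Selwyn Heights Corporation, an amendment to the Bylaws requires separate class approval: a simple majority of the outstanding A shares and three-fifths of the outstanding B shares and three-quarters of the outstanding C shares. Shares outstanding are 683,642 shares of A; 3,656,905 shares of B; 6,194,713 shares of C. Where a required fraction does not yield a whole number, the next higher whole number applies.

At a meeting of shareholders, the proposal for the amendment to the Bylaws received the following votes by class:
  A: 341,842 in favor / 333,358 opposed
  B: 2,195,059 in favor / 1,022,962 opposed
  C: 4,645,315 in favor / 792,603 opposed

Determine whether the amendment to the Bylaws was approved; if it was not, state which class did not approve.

A: a majority of 683642 is 341822; 341,822 required, 341,842 in favor — approved.
B: 3/5 of 3656905 = 2194143; 2,194,143 required, 2,195,059 in favor — approved.
C: 3/4 of 6194713 = 4646034.75, rounded up to 4646035; 4,646,035 required, 4,645,315 in favor — not approved.

Not approved — the C shares did not give the required vote.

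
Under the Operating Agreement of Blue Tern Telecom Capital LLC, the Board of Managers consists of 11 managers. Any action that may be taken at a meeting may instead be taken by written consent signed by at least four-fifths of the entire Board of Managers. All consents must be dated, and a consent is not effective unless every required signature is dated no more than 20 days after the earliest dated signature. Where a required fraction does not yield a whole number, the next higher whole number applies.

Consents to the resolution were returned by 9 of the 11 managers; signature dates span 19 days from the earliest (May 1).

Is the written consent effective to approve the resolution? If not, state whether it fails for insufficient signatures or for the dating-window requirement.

Signatures required: at least four-fifths of 11 — 4/5 of 11 = 8.80, rounded up to 9, so 9 needed; 9 signed. Sufficient.
Dating window: the latest signature is 19 days after the earliest; the limit is 20 days. Within the window.

Effective — both the signature and dating-window requirements are satisfied.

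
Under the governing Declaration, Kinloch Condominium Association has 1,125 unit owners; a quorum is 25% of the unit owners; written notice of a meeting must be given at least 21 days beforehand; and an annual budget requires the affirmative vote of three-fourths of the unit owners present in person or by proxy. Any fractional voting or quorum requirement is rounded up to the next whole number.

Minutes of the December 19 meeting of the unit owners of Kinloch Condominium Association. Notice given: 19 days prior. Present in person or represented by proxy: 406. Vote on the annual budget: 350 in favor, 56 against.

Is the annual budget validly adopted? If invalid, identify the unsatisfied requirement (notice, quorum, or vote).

Invalid — notice requirement not satisfied.

Notice: 19 days given; 21 required. Not satisfied.
Quorum: 25% of 1,125 = 281.25, rounded up to 282; 406 present. Satisfied.
Vote: requires three-fourths of those present (406); 3/4 of 406 = 304.50, rounded up to 305, so 305 needed; 350 in favor. Satisfied.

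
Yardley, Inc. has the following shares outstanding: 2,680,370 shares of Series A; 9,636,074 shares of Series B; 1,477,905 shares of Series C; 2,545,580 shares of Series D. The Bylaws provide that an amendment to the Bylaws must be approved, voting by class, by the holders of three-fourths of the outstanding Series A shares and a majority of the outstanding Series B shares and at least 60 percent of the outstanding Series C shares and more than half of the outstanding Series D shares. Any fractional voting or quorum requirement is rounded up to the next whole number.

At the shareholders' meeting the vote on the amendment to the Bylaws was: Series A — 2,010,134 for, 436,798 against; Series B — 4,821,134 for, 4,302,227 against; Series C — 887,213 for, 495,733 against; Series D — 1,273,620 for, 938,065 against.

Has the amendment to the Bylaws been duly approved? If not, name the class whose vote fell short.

Series A: 3/4 of 2680370 = 2010277.50, rounded up to 2010278; 2,010,278 required, 2,010,134 in favor — not approved.
Series B: a majority of 9636074 is 4818038; 4,818,038 required, 4,821,134 in favor — approved.
Series C: 3/5 of 1477905 = 886743; 886,743 required, 887,213 in favor — approved.
Series D: a majority of 2545580 is 1272791; 1,272,791 required, 1,273,620 in favor — approved.

Not approved — the Series A shares did not give the required vote.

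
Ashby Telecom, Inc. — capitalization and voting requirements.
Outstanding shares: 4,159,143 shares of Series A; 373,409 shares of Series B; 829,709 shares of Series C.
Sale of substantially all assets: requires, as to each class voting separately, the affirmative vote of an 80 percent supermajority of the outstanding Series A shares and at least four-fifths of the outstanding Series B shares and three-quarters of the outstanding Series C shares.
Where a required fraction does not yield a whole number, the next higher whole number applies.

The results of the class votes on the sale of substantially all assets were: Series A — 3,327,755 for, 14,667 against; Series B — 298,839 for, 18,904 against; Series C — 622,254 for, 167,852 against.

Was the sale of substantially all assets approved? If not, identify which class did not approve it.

Not approved — the Series C shares did not give the required vote.

Series A: 4/5 of 4159143 = 3327314.40, rounded up to 3327315; 3,327,315 required, 3,327,755 in favor — approved.
Series B: 4/5 of 373409 = 298727.20, rounded up to 298728; 298,728 required, 298,839 in favor — approved.
Series C: 3/4 of 829709 = 622281.75, rounded up to 622282; 622,282 required, 622,254 in favor — not approved.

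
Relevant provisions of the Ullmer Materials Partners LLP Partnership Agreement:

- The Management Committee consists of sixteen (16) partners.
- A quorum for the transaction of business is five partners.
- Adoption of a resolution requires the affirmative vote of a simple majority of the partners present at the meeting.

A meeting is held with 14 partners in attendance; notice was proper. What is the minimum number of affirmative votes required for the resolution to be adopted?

The resolution requires a majority of the partners present (14).
A majority of 14 is 8.

8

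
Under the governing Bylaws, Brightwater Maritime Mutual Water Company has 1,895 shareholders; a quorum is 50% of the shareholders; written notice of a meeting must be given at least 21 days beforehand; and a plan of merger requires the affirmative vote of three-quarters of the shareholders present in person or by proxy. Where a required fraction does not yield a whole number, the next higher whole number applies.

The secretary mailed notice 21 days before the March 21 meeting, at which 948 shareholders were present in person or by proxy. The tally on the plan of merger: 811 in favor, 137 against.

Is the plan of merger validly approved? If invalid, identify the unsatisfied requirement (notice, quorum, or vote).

Notice: 21 days given; 21 required. Satisfied.
Quorum: 50% of 1,895 = 947.50, rounded up to 948; 948 present. Satisfied.
Vote: requires three-fourths of those present (948); 3/4 of 948 = 711, so 711 needed; 811 in favor. Satisfied.

Valid — all requirements satisfied.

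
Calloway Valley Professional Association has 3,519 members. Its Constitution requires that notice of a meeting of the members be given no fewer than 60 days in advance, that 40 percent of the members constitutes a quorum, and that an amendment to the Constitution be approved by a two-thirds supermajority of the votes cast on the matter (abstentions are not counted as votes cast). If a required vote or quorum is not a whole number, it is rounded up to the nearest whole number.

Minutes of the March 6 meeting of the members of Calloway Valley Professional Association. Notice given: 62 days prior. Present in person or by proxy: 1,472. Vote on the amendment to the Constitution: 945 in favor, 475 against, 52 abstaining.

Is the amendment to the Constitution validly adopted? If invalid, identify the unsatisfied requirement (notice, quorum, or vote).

Invalid — vote requirement not satisfied.

Notice: 62 days given; 60 required. Satisfied.
Quorum: 40% of 3,519 = 1,407.60, rounded up to 1,408; 1,472 present. Satisfied.
Vote: requires two-thirds of the votes cast (1,472 − 52 abstaining = 1,420); 2/3 of 1420 = 946.67, rounded up to 947, so 947 needed; 945 in favor. Not satisfied.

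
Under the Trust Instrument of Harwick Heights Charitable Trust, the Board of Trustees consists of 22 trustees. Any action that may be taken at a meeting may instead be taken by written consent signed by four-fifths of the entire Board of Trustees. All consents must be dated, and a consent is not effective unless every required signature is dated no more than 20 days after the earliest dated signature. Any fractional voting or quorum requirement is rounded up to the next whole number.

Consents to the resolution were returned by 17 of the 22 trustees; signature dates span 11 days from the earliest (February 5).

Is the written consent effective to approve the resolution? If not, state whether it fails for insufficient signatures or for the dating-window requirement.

Signatures required: four-fifths of 22 — 4/5 of 22 = 17.60, rounded up to 18, so 18 needed; 17 signed. Insufficient.
Dating window: the latest signature is 11 days after the earliest; the limit is 20 days. Within the window.

Not effective — insufficient signatures.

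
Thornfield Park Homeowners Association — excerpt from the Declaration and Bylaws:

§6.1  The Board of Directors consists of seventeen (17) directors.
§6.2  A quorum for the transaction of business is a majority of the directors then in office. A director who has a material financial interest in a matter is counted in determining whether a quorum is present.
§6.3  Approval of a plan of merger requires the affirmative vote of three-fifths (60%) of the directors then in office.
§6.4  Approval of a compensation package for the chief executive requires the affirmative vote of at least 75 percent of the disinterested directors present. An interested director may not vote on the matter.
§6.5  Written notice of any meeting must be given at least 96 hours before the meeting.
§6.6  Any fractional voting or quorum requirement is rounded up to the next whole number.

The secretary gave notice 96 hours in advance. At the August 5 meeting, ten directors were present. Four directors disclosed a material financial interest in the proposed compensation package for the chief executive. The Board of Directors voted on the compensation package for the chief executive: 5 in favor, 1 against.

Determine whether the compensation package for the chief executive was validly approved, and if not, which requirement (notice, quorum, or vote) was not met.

Valid — all requirements satisfied.

Notice: 96 hours given; 96 required (96 ≥ 96). Satisfied.
Quorum: 10 present (interested directors count toward quorum); quorum is 9. Satisfied.
Vote: the compensation package for the chief executive requires three-fourths of the disinterested directors present (10 − 4 = 6). 3/4 of 6 = 4.50, rounded up to 5, so 5 affirmative votes are needed; 5 voted in favor. Satisfied.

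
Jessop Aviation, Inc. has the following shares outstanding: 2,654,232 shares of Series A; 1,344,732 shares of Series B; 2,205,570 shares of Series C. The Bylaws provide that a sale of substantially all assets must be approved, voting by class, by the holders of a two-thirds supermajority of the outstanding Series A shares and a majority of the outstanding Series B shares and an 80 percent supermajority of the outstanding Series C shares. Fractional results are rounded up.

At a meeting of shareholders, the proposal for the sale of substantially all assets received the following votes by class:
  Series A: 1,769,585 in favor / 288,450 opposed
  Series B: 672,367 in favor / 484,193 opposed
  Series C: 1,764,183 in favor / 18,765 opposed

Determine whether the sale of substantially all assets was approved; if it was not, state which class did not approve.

Not approved — the Series C shares did not give the required vote.

Series A: 2/3 of 2654232 = 1769488; 1,769,488 required, 1,769,585 in favor — approved.
Series B: a majority of 1344732 is 672367; 672,367 required, 672,367 in favor — approved.
Series C: 4/5 of 2205570 = 1764456; 1,764,456 required, 1,764,183 in favor — not approved.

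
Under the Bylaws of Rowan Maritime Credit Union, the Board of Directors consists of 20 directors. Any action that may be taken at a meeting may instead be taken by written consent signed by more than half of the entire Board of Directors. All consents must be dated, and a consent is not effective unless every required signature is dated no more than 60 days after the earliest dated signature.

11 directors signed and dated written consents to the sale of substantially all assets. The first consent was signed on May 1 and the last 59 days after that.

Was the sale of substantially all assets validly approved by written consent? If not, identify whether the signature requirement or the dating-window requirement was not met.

Effective — both the signature and dating-window requirements are satisfied.

Signatures required: more than half of 20 — a majority of 20 is 11, so 11 needed; 11 signed. Sufficient.
Dating window: the latest signature is 59 days after the earliest; the limit is 60 days. Within the window.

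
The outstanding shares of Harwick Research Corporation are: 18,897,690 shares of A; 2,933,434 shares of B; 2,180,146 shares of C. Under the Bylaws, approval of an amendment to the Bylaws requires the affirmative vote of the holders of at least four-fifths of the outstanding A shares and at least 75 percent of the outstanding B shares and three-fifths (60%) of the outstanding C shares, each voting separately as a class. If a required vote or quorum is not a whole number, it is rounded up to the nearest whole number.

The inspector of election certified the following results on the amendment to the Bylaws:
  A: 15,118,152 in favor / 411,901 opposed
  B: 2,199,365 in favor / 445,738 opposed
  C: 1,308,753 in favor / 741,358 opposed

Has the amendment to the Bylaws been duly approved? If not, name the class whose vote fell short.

A: 4/5 of 18897690 = 15118152; 15,118,152 required, 15,118,152 in favor — approved.
B: 3/4 of 2933434 = 2200075.50, rounded up to 2200076; 2,200,076 required, 2,199,365 in favor — not approved.
C: 3/5 of 2180146 = 1308087.60, rounded up to 1308088; 1,308,088 required, 1,308,753 in favor — approved.

Not approved — the B shares did not give the required vote.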